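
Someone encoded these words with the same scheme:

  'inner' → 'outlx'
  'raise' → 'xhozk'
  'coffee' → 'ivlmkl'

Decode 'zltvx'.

Shifts by position in inner: pos 0: i→o (+6), pos 1: n→u (+7), pos 2: n→t (+6), pos 3: e→l (+7) — repeating every 2. The shifts repeat in a cycle of length 2: positions 0,1,… shift by +6, +7, then the pattern repeats.
Reversing it on zltvx: z−6=t, l−7=e, t−6=n, v−7=o, x−6=r.

tenor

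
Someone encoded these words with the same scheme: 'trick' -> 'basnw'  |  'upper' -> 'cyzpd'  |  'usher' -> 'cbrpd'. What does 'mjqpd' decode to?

In trick: t→b is +8, r→a is +9, i→s is +10, c→n is +11 — the shift increases by 1 each position. The shift increases by 1 at each position, starting from +8: 8, 9, 10, ….
Undoing it on mjqpd: m−8=e, j−9=a, q−10=g, p−11=e, d−12=r.

eager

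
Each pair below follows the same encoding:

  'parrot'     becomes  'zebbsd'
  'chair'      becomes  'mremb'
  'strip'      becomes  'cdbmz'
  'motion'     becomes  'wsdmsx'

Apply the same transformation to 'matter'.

The shift depends on letter class: consonant p→z is +10, but vowel a→e is +4. Two shifts are in play — +4 for a/e/i/o/u, +10 for every other letter.
For matter: m(cons)+10=w, a(vowel)+4=e, t(cons)+10=d, t(cons)+10=d, e(vowel)+4=i, r(cons)+10=b.

weddib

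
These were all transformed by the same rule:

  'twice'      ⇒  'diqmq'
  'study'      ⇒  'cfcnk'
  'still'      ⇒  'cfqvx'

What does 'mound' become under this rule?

Shifts by position in twice: pos 0: t→d (+10), pos 1: w→i (+12), pos 2: i→q (+8), pos 3: c→m (+10), pos 4: e→q (+12) — repeating every 3. A repeating key of period 3 is used — shifts +10, +12, +8 over and over.
For mound: m+10=w, o+12=a, u+8=c, n+10=x, d+12=p.

wacxp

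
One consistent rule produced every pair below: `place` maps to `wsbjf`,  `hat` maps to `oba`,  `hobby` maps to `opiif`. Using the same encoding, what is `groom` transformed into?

nyppt

Vowels shift forward by 1 and consonants shift forward by 7.
On groom: g(cons)+7=n, r(cons)+7=y, o(vowel)+1=p, o(vowel)+1=p, m(cons)+7=t.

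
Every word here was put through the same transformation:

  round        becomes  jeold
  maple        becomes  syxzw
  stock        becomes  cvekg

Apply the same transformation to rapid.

jyxud

r(17)→j(9) and o(14)→e(4) fit y≡19x+24 (mod 26); the inverse of 19 mod 26 is 11. Treating letters as 0–25, the rule is x ↦ 19x + 24 (mod 26).
Applying it to rapid: r(17)→19·17+24≡9=j; a(0)→19·0+24≡24=y; p(15)→19·15+24≡23=x; i(8)→19·8+24≡20=u; d(3)→19·3+24≡3=d (all mod 26).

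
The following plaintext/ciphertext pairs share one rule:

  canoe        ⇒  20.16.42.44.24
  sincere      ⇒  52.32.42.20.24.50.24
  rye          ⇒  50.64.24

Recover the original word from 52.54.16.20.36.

stack

With a=1..z=26, the number is 2·pos + 14.
Decoding 52.54.16.20.36: 52→(52−14)÷2=19=s, 54→(54−14)÷2=20=t, 16→(16−14)÷2=1=a, 20→(20−14)÷2=3=c, 36→(36−14)÷2=11=k.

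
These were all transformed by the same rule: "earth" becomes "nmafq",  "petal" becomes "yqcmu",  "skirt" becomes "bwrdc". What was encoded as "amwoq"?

Shifts by position in earth: pos 0: e→n (+9), pos 1: a→m (+12), pos 2: r→a (+9), pos 3: t→f (+12) — repeating every 2. A repeating key of period 2 is used — shifts +9, +12 over and over.
Reversing it on amwoq: a−9=r, m−12=a, w−9=n, o−12=c, q−9=h.

ranch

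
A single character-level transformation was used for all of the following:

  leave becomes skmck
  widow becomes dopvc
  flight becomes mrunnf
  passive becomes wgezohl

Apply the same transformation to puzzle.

It's a Vigenère-style cipher with numeric key [7,6,12]: position i shifts by key[i mod 3].
For puzzle: p+7=w, u+6=a, z+12=l, z+7=g, l+6=r, e+12=q.

walgrq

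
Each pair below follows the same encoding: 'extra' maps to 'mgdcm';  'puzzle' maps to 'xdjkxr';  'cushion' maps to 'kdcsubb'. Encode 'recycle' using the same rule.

znmjoys

The shift increases by 1 at each position, starting from +8: 8, 9, 10, ….
Applying it to recycle: r+8=z, e+9=n, c+10=m, y+11=j, c+12=o, l+13=y, e+14=s.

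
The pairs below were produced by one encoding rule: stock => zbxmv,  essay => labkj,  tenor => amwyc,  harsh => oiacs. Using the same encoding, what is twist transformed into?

aerce

In stock: s→z is +7, t→b is +8, o→x is +9, c→m is +10 — the shift increases by 1 each position. Each letter shifts forward by (position + 7), i.e. 7, 8, 9, … — the shift grows by one for each successive letter.
Applying it to twist: t+7=a, w+8=e, i+9=r, s+10=c, t+11=e.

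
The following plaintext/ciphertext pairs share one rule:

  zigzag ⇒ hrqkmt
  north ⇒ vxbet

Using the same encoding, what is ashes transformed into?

Letter i (0-indexed) is shifted by i+8, so successive shifts are 8, 9, 10, ….
On ashes: a+8=i, s+9=b, h+10=r, e+11=p, s+12=e.

ibrpe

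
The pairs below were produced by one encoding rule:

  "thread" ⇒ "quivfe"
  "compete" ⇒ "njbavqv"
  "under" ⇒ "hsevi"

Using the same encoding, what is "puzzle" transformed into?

t(19)→q(16) and h(7)→u(20) fit y≡17x+5 (mod 26); the inverse of 17 mod 26 is 23. Treating letters as 0–25, the rule is x ↦ 17x + 5 (mod 26).
Applying it to puzzle: p(15)→17·15+5≡0=a; u(20)→17·20+5≡7=h; z(25)→17·25+5≡14=o; z(25)→17·25+5≡14=o; l(11)→17·11+5≡10=k; e(4)→17·4+5≡21=v (all mod 26).

ahookv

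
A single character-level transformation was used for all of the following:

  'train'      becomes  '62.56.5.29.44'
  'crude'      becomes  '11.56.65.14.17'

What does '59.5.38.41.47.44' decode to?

t(#20)→62 and r(#18)→56: differences scale by 3, so n = 3·pos + 2. With a=1..z=26, the number is 3·pos + 2.
Reversing it on 59.5.38.41.47.44: 59→(59−2)÷3=19=s, 5→(5−2)÷3=1=a, 38→(38−2)÷3=12=l, 41→(41−2)÷3=13=m, 47→(47−2)÷3=15=o, 44→(44−2)÷3=14=n.

salmon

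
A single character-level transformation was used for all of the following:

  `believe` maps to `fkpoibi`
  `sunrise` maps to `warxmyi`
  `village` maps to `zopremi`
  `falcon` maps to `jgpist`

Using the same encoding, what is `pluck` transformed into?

A repeating key of period 2 is used — shifts +4, +6 over and over.
Applying it to pluck: p+4=t, l+6=r, u+4=y, c+6=i, k+4=o.

tryio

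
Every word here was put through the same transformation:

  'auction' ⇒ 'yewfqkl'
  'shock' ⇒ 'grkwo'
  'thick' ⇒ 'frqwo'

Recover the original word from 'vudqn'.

devil

Each letter's alphabet position (a=0..z=25) is mapped through 25·x+24 mod 26 — an affine cipher.
Decoding vudqn: v(21)→25·(21−24)≡3=d; u(20)→25·(20−24)≡4=e; d(3)→25·(3−24)≡21=v; q(16)→25·(16−24)≡8=i; n(13)→25·(13−24)≡11=l (all mod 26).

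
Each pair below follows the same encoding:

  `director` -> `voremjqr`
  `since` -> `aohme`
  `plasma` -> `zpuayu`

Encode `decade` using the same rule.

vemuve

d(3)→v(21) and i(8)→o(14) fit y≡9x+20 (mod 26); the inverse of 9 mod 26 is 3. Treating letters as 0–25, the rule is x ↦ 9x + 20 (mod 26).
Applying it to decade: d(3)→9·3+20≡21=v; e(4)→9·4+20≡4=e; c(2)→9·2+20≡12=m; a(0)→9·0+20≡20=u; d(3)→9·3+20≡21=v; e(4)→9·4+20≡4=e (all mod 26).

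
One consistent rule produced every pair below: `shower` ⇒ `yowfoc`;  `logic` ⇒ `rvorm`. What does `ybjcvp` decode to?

subtle

In shower: s→y is +6, h→o is +7, o→w is +8, w→f is +9 — the shift increases by 1 each position. Each letter shifts forward by (position + 6), i.e. 6, 7, 8, … — the shift grows by one for each successive letter.
Decoding ybjcvp: y−6=s, b−7=u, j−8=b, c−9=t, v−10=l, p−11=e.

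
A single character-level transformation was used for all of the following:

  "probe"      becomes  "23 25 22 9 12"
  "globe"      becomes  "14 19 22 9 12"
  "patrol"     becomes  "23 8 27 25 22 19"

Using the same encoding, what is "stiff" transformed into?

Letters become their 1-based position plus 7 (so a→8, b→9, …).
For stiff: s=19→26, t=20→27, i=9→16, f=6→13, f=6→13.

26 27 16 13 13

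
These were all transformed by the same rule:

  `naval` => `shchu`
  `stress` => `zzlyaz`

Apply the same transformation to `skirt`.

ayprz

The output letters match the input read backwards, each shifted +7: naval reversed is lavan. Two steps: reverse the string, then apply a Caesar shift of +7.
On skirt: reverse → triks; then shift: t+7=a, r+7=y, i+7=p, k+7=r, s+7=z.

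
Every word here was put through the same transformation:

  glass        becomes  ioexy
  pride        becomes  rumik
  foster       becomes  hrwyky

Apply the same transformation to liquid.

In glass: g→i is +2, l→o is +3, a→e is +4, s→x is +5 — the shift increases by 1 each position. Letter i (0-indexed) is shifted by i+2, so successive shifts are 2, 3, 4, ….
On liquid: l+2=n, i+3=l, q+4=u, u+5=z, i+6=o, d+7=k.

nluzok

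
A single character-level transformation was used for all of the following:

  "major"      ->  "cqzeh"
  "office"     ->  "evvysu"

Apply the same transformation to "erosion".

Compare letters: m→c is +16, a→q is +16, j→z is +16 — a constant shift. It's a constant shift of +16 (ROT16).
On erosion: e+16=u, r+16=h, o+16=e, s+16=i, i+16=y, o+16=e, n+16=d.

uheiyed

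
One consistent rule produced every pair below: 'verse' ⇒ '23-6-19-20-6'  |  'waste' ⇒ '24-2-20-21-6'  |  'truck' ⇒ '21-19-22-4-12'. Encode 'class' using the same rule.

4-13-2-20-20

v is letter #22 and maps to 23: an offset of 1. The number is (letter's place in the alphabet, a=1) + 1.
Applying it to class: c=3→4, l=12→13, a=1→2, s=19→20, s=19→20.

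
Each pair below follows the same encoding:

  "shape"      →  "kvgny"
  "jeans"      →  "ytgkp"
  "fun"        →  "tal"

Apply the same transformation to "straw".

cgxzy

The output letters match the input read backwards, each shifted +6: shape reversed is epahs. The word is reversed, then every letter is shifted forward by 6.
On straw: reverse → warts; then shift: w+6=c, a+6=g, r+6=x, t+6=z, s+6=y.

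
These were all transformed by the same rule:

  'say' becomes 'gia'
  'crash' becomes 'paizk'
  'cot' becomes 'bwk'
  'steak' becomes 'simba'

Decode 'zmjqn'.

The output letters match the input read backwards, each shifted +8: say reversed is yas. Two steps: reverse the string, then apply a Caesar shift of +8.
Reversing it on zmjqn: shift back: z−8=r, m−8=e, j−8=b, q−8=i, n−8=f → rebif; then reverse → fiber.

fiber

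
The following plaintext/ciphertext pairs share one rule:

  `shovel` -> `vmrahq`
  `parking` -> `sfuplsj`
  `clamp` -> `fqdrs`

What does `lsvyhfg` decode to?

It's a Vigenère-style cipher with numeric key [3,5]: position i shifts by key[i mod 2].
Reversing it on lsvyhfg: l−3=i, s−5=n, v−3=s, y−5=t, h−3=e, f−5=a, g−3=d.

instead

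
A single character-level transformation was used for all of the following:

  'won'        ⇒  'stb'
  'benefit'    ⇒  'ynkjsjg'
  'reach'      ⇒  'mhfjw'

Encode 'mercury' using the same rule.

The output letters match the input read backwards, each shifted +5: won reversed is now. The word is reversed, then every letter is shifted forward by 5.
For mercury: reverse → yrucrem; then shift: y+5=d, r+5=w, u+5=z, c+5=h, r+5=w, e+5=j, m+5=r.

dwzhwjr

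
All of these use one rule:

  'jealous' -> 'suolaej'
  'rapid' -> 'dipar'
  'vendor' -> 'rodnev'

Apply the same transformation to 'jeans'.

The output letters match the input read backwards: jealous reversed is suolaej. It's just the letters in reverse order.
On jeans: reverse → snaej.

snaej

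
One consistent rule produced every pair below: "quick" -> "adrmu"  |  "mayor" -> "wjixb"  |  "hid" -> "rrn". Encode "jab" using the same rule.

tjl

The rule splits by letter class: vowels +9, consonants +10.
On jab: j(cons)+10=t, a(vowel)+9=j, b(cons)+10=l.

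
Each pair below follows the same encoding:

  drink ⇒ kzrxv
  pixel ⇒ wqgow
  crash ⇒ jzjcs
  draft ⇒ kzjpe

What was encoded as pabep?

issue

In drink: d→k is +7, r→z is +8, i→r is +9, n→x is +10 — the shift increases by 1 each position. Letter i (0-indexed) is shifted by i+7, so successive shifts are 7, 8, 9, ….
Reversing it on pabep: p−7=i, a−8=s, b−9=s, e−10=u, p−11=e.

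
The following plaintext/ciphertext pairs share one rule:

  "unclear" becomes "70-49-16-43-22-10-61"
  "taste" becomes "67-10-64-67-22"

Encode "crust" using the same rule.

16-61-70-64-67

With a=1..z=26, the number is 3·pos + 7.
For crust: c=3→16, r=18→61, u=21→70, s=19→64, t=20→67.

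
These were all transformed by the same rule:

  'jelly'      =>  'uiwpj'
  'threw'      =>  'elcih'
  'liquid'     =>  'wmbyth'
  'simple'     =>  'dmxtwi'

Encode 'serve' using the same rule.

Shifts by position in jelly: pos 0: j→u (+11), pos 1: e→i (+4), pos 2: l→w (+11), pos 3: l→p (+4) — repeating every 2. A repeating key of period 2 is used — shifts +11, +4 over and over.
Applying it to serve: s+11=d, e+4=i, r+11=c, v+4=z, e+11=p.

diczp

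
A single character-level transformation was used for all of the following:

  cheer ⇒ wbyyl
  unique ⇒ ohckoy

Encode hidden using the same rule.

bcxxyh

Compare letters: c→w is +20, h→b is +20, e→y is +20 — a constant shift. This is a Caesar cipher with shift 20.
Applying it to hidden: h+20=b, i+20=c, d+20=x, d+20=x, e+20=y, n+20=h.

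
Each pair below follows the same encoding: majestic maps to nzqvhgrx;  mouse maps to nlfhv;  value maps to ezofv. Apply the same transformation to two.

gdl

Each pair mirrors across the alphabet (m↔n, a↔z, j↔q): positions sum to 25. This is the alphabet-reversal cipher (Atbash): a becomes z, b becomes y, etc.
For two: t↔g, w↔d, o↔l.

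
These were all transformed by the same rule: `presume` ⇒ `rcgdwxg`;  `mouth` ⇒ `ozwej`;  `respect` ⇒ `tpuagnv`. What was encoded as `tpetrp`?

Shifts by position in presume: pos 0: p→r (+2), pos 1: r→c (+11), pos 2: e→g (+2), pos 3: s→d (+11) — repeating every 2. The shifts repeat in a cycle of length 2: positions 0,1,… shift by +2, +11, then the pattern repeats.
Reversing it on tpetrp: t−2=r, p−11=e, e−2=c, t−11=i, r−2=p, p−11=e.

recipe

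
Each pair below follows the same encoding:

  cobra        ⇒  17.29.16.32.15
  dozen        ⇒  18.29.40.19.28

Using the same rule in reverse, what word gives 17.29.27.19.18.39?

comedy

c is letter #3 and maps to 17: an offset of 14. The number is (letter's place in the alphabet, a=1) + 14.
Decoding 17.29.27.19.18.39: 17→(17−14)÷1=3=c, 29→(29−14)÷1=15=o, 27→(27−14)÷1=13=m, 19→(19−14)÷1=5=e, 18→(18−14)÷1=4=d, 39→(39−14)÷1=25=y.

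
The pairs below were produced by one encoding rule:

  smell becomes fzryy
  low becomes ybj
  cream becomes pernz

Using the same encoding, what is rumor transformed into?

Compare letters: s→f is +13, m→z is +13, e→r is +13 — a constant shift. It's a constant shift of +13 (ROT13).
On rumor: r+13=e, u+13=h, m+13=z, o+13=b, r+13=e.

ehzbe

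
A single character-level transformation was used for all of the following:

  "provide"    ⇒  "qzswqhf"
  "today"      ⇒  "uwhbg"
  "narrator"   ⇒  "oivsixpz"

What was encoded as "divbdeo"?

caravan

Shifts by position in provide: pos 0: p→q (+1), pos 1: r→z (+8), pos 2: o→s (+4), pos 3: v→w (+1), pos 4: i→q (+8), pos 5: d→h (+4) — repeating every 3. It's a Vigenère-style cipher with numeric key [1,8,4]: position i shifts by key[i mod 3].
Reversing it on divbdeo: d−1=c, i−8=a, v−4=r, b−1=a, d−8=v, e−4=a, o−1=n.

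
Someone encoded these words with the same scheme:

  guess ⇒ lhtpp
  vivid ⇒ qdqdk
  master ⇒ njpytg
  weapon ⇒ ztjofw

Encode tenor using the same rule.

ytwfg

Each letter's alphabet position (a=0..z=25) is mapped through 9·x+9 mod 26 — an affine cipher.
For tenor: t(19)→9·19+9≡24=y; e(4)→9·4+9≡19=t; n(13)→9·13+9≡22=w; o(14)→9·14+9≡5=f; r(17)→9·17+9≡6=g (all mod 26).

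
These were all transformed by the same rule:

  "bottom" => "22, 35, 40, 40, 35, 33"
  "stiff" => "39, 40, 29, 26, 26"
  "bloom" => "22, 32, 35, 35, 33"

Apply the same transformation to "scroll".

b is letter #2 and maps to 22: an offset of 20. Each letter is replaced by its alphabet position (a=1..z=26) + 20.
Applying it to scroll: s=19→39, c=3→23, r=18→38, o=15→35, l=12→32, l=12→32.

39, 23, 38, 35, 32, 32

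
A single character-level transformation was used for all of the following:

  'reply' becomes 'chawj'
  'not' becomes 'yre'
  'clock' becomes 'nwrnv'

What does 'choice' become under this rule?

The shift depends on letter class: consonant r→c is +11, but vowel e→h is +3. Two shifts are in play — +3 for a/e/i/o/u, +11 for every other letter.
Applying it to choice: c(cons)+11=n, h(cons)+11=s, o(vowel)+3=r, i(vowel)+3=l, c(cons)+11=n, e(vowel)+3=h.

nsrlnh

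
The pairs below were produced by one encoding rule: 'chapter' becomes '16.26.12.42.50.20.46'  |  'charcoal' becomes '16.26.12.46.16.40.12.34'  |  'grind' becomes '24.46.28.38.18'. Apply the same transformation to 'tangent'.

c(#3)→16 and h(#8)→26: differences scale by 2, so n = 2·pos + 10. With a=1..z=26, the number is 2·pos + 10.
For tangent: t=20→50, a=1→12, n=14→38, g=7→24, e=5→20, n=14→38, t=20→50.

50.12.38.24.20.38.50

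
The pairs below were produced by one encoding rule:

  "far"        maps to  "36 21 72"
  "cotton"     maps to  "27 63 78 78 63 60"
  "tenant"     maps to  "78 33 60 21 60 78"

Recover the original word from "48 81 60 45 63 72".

f(#6)→36 and a(#1)→21: differences scale by 3, so n = 3·pos + 18. The formula is n = 3×(alphabet index, a=1) + 18.
Decoding 48 81 60 45 63 72: 48→(48−18)÷3=10=j, 81→(81−18)÷3=21=u, 60→(60−18)÷3=14=n, 45→(45−18)÷3=9=i, 63→(63−18)÷3=15=o, 72→(72−18)÷3=18=r.

junior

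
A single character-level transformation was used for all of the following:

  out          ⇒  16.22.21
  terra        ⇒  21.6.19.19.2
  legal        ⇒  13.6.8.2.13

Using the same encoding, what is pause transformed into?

o is letter #15 and maps to 16: an offset of 1. The number is (letter's place in the alphabet, a=1) + 1.
On pause: p=16→17, a=1→2, u=21→22, s=19→20, e=5→6.

17.2.22.20.6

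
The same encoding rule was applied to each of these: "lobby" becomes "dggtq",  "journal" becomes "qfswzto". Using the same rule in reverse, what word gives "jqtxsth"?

The output letters match the input read backwards, each shifted +5: lobby reversed is ybbol. The word is reversed, then every letter is shifted forward by 5.
Decoding jqtxsth: shift back: j−5=e, q−5=l, t−5=o, x−5=s, s−5=n, t−5=o, h−5=c → elosnoc; then reverse → console.

console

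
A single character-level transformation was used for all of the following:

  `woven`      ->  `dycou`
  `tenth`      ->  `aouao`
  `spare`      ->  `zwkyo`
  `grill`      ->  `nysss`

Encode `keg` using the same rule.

ron

The shift depends on letter class: consonant w→d is +7, but vowel o→y is +10. The rule splits by letter class: vowels +10, consonants +7.
Applying it to keg: k(cons)+7=r, e(vowel)+10=o, g(cons)+7=n.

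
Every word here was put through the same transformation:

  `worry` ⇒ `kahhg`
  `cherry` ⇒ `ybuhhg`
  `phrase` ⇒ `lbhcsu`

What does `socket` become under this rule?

Treating letters as 0–25, the rule is x ↦ 11x + 2 (mod 26).
Applying it to socket: s(18)→11·18+2≡18=s; o(14)→11·14+2≡0=a; c(2)→11·2+2≡24=y; k(10)→11·10+2≡8=i; e(4)→11·4+2≡20=u; t(19)→11·19+2≡3=d (all mod 26).

sayiud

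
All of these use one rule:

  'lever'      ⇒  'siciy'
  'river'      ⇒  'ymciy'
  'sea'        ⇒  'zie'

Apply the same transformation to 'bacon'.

The rule splits by letter class: vowels +4, consonants +7.
For bacon: b(cons)+7=i, a(vowel)+4=e, c(cons)+7=j, o(vowel)+4=s, n(cons)+7=u.

iejsu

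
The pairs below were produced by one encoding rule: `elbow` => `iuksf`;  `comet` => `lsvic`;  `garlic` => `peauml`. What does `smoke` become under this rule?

The shift depends on letter class: consonant l→u is +9, but vowel e→i is +4. Vowels shift forward by 4 and consonants shift forward by 9.
Applying it to smoke: s(cons)+9=b, m(cons)+9=v, o(vowel)+4=s, k(cons)+9=t, e(vowel)+4=i.

bvsti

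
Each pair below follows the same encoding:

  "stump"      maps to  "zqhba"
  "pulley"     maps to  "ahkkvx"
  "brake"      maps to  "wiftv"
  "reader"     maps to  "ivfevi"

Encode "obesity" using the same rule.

jwvzlqx

s(18)→z(25) and t(19)→q(16) fit y≡17x+5 (mod 26); the inverse of 17 mod 26 is 23. This is an affine cipher: with a=0,…,z=25, each position x becomes (17x+5) mod 26.
On obesity: o(14)→17·14+5≡9=j; b(1)→17·1+5≡22=w; e(4)→17·4+5≡21=v; s(18)→17·18+5≡25=z; i(8)→17·8+5≡11=l; t(19)→17·19+5≡16=q; y(24)→17·24+5≡23=x (all mod 26).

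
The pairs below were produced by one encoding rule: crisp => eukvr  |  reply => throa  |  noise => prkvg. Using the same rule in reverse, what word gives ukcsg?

shape

A repeating key of period 2 is used — shifts +2, +3 over and over.
Decoding ukcsg: u−2=s, k−3=h, c−2=a, s−3=p, g−2=e.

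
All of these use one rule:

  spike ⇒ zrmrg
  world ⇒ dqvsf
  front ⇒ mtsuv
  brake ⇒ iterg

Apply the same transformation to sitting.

Shifts by position in spike: pos 0: s→z (+7), pos 1: p→r (+2), pos 2: i→m (+4), pos 3: k→r (+7), pos 4: e→g (+2) — repeating every 3. A repeating key of period 3 is used — shifts +7, +2, +4 over and over.
Applying it to sitting: s+7=z, i+2=k, t+4=x, t+7=a, i+2=k, n+4=r, g+7=n.

zkxakrn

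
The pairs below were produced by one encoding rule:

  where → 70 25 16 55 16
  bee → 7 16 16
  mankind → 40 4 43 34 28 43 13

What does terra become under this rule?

With a=1..z=26, the number is 3·pos + 1.
Applying it to terra: t=20→61, e=5→16, r=18→55, r=18→55, a=1→4.

61 16 55 55 4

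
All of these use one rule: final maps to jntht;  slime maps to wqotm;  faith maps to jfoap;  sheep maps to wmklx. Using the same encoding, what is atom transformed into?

In final: f→j is +4, i→n is +5, n→t is +6, a→h is +7 — the shift increases by 1 each position. Letter i (0-indexed) is shifted by i+4, so successive shifts are 4, 5, 6, ….
For atom: a+4=e, t+5=y, o+6=u, m+7=t.

eyut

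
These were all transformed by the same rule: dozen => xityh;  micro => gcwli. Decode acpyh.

given

This is a Caesar cipher with shift 20.
Decoding acpyh: a−20=g, c−20=i, p−20=v, y−20=e, h−20=n.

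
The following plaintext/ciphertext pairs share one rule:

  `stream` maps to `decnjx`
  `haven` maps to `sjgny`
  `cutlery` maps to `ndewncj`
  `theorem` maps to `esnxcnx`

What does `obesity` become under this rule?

xmndrej

The shift depends on letter class: consonant s→d is +11, but vowel e→n is +9. The rule splits by letter class: vowels +9, consonants +11.
For obesity: o(vowel)+9=x, b(cons)+11=m, e(vowel)+9=n, s(cons)+11=d, i(vowel)+9=r, t(cons)+11=e, y(cons)+11=j.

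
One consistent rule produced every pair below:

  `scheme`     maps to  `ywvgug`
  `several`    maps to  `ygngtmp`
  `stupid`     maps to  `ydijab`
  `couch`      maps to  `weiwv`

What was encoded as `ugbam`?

s(18)→y(24) and c(2)→w(22) fit y≡5x+12 (mod 26); the inverse of 5 mod 26 is 21. Treating letters as 0–25, the rule is x ↦ 5x + 12 (mod 26).
Undoing it on ugbam: u(20)→21·(20−12)≡12=m; g(6)→21·(6−12)≡4=e; b(1)→21·(1−12)≡3=d; a(0)→21·(0−12)≡8=i; m(12)→21·(12−12)≡0=a (all mod 26).

media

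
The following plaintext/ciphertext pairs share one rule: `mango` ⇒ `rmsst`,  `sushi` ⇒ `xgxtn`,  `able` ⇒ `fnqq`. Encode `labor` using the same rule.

qmgaw

Shifts by position in mango: pos 0: m→r (+5), pos 1: a→m (+12), pos 2: n→s (+5), pos 3: g→s (+12) — repeating every 2. A repeating key of period 2 is used — shifts +5, +12 over and over.
For labor: l+5=q, a+12=m, b+5=g, o+12=a, r+5=w.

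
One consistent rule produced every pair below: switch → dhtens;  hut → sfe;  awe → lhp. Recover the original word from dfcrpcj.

surgery

Compare letters: s→d is +11, w→h is +11, i→t is +11 — a constant shift. Every letter moves 11 places later in the alphabet, wrapping around z→a.
Undoing it on dfcrpcj: d−11=s, f−11=u, c−11=r, r−11=g, p−11=e, c−11=r, j−11=y.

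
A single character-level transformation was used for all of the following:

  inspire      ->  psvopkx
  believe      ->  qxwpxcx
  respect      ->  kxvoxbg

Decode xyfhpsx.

examine

i(8)→p(15) and n(13)→s(18) fit y≡11x+5 (mod 26); the inverse of 11 mod 26 is 19. This is an affine cipher: with a=0,…,z=25, each position x becomes (11x+5) mod 26.
Undoing it on xyfhpsx: x(23)→19·(23−5)≡4=e; y(24)→19·(24−5)≡23=x; f(5)→19·(5−5)≡0=a; h(7)→19·(7−5)≡12=m; p(15)→19·(15−5)≡8=i; s(18)→19·(18−5)≡13=n; x(23)→19·(23−5)≡4=e (all mod 26).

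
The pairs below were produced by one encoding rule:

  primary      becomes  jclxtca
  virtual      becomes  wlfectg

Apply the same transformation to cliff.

Read the word backwards and shift each letter +11.
Applying it to cliff: reverse → ffilc; then shift: f+11=q, f+11=q, i+11=t, l+11=w, c+11=n.

qqtwn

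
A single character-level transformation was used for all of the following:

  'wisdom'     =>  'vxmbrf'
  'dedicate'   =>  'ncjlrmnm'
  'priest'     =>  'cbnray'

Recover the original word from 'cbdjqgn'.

exhaust

The output letters match the input read backwards, each shifted +9: wisdom reversed is modsiw. Two steps: reverse the string, then apply a Caesar shift of +9.
Undoing it on cbdjqgn: shift back: c−9=t, b−9=s, d−9=u, j−9=a, q−9=h, g−9=x, n−9=e → tsuahxe; then reverse → exhaust.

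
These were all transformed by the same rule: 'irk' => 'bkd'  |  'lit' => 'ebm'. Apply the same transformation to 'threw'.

Compare letters: i→b is +19, r→k is +19, k→d is +19 — a constant shift. This is a Caesar cipher with shift 19.
For threw: t+19=m, h+19=a, r+19=k, e+19=x, w+19=p.

makxp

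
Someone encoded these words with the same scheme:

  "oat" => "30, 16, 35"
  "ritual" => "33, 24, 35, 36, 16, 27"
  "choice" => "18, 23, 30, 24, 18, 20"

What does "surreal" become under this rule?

34, 36, 33, 33, 20, 16, 27

o is letter #15 and maps to 30: an offset of 15. The number is (letter's place in the alphabet, a=1) + 15.
For surreal: s=19→34, u=21→36, r=18→33, r=18→33, e=5→20, a=1→16, l=12→27.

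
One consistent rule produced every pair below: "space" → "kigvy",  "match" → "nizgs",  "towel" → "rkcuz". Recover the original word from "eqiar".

lucky

The output letters match the input read backwards, each shifted +6: space reversed is ecaps. Read the word backwards and shift each letter +6.
Undoing it on eqiar: shift back: e−6=y, q−6=k, i−6=c, a−6=u, r−6=l → ykcul; then reverse → lucky.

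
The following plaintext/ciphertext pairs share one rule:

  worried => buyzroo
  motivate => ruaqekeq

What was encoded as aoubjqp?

vintage

The shift increases by 1 at each position, starting from +5: 5, 6, 7, ….
Reversing it on aoubjqp: a−5=v, o−6=i, u−7=n, b−8=t, j−9=a, q−10=g, p−11=e.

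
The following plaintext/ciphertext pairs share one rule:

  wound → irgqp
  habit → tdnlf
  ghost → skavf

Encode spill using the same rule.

Shifts by position in wound: pos 0: w→i (+12), pos 1: o→r (+3), pos 2: u→g (+12), pos 3: n→q (+3) — repeating every 2. A repeating key of period 2 is used — shifts +12, +3 over and over.
For spill: s+12=e, p+3=s, i+12=u, l+3=o, l+12=x.

esuox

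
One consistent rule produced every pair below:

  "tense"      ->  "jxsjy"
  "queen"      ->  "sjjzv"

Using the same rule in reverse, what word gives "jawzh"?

curve

The output letters match the input read backwards, each shifted +5: tense reversed is esnet. Read the word backwards and shift each letter +5.
Undoing it on jawzh: shift back: j−5=e, a−5=v, w−5=r, z−5=u, h−5=c → evruc; then reverse → curve.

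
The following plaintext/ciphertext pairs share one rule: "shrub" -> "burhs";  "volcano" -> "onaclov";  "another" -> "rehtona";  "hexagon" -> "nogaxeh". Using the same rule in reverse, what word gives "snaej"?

It's just the letters in reverse order.
Reversing it on snaej: then reverse → jeans.

jeans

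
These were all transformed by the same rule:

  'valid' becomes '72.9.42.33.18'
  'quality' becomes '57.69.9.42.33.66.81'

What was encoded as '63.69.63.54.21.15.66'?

The formula is n = 3×(alphabet index, a=1) + 6.
Reversing it on 63.69.63.54.21.15.66: 63→(63−6)÷3=19=s, 69→(69−6)÷3=21=u, 63→(63−6)÷3=19=s, 54→(54−6)÷3=16=p, 21→(21−6)÷3=5=e, 15→(15−6)÷3=3=c, 66→(66−6)÷3=20=t.

suspect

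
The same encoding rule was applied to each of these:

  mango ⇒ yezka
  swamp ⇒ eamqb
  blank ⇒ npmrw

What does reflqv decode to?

father

Shifts by position in mango: pos 0: m→y (+12), pos 1: a→e (+4), pos 2: n→z (+12), pos 3: g→k (+4) — repeating every 2. It's a Vigenère-style cipher with numeric key [12,4]: position i shifts by key[i mod 2].
Undoing it on reflqv: r−12=f, e−4=a, f−12=t, l−4=h, q−12=e, v−4=r.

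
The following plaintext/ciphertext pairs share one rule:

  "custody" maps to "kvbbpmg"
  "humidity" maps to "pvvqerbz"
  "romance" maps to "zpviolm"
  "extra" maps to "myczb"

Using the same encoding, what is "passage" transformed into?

The shifts repeat in a cycle of length 3: positions 0,1,… shift by +8, +1, +9, then the pattern repeats.
Applying it to passage: p+8=x, a+1=b, s+9=b, s+8=a, a+1=b, g+9=p, e+8=m.

xbbabpm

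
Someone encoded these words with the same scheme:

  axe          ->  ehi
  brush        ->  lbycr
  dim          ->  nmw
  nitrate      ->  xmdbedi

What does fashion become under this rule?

The shift depends on letter class: consonant x→h is +10, but vowel a→e is +4. Two shifts are in play — +4 for a/e/i/o/u, +10 for every other letter.
On fashion: f(cons)+10=p, a(vowel)+4=e, s(cons)+10=c, h(cons)+10=r, i(vowel)+4=m, o(vowel)+4=s, n(cons)+10=x.

pecrmsx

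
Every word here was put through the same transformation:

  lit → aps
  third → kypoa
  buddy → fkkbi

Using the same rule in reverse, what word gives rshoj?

chalk

The output letters match the input read backwards, each shifted +7: lit reversed is til. Two steps: reverse the string, then apply a Caesar shift of +7.
Undoing it on rshoj: shift back: r−7=k, s−7=l, h−7=a, o−7=h, j−7=c → klahc; then reverse → chalk.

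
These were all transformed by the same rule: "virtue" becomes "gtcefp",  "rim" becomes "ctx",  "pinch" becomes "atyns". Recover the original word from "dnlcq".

Compare letters: v→g is +11, i→t is +11, r→c is +11 — a constant shift. Every letter moves 11 places later in the alphabet, wrapping around z→a.
Decoding dnlcq: d−11=s, n−11=c, l−11=a, c−11=r, q−11=f.

scarf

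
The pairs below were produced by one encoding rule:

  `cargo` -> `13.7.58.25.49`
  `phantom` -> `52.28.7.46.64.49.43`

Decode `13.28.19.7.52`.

c(#3)→13 and a(#1)→7: differences scale by 3, so n = 3·pos + 4. With a=1..z=26, the number is 3·pos + 4.
Reversing it on 13.28.19.7.52: 13→(13−4)÷3=3=c, 28→(28−4)÷3=8=h, 19→(19−4)÷3=5=e, 7→(7−4)÷3=1=a, 52→(52−4)÷3=16=p.

cheap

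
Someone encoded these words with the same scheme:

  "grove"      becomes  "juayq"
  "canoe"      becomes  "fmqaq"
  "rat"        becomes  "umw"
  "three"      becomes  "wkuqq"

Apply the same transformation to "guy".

jgb

The shift depends on letter class: consonant g→j is +3, but vowel o→a is +12. Two shifts are in play — +12 for a/e/i/o/u, +3 for every other letter.
Applying it to guy: g(cons)+3=j, u(vowel)+12=g, y(cons)+3=b.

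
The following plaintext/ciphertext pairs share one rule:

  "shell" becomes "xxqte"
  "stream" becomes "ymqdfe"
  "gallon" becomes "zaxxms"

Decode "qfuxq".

The output letters match the input read backwards, each shifted +12: shell reversed is llehs. The word is reversed, then every letter is shifted forward by 12.
Reversing it on qfuxq: shift back: q−12=e, f−12=t, u−12=i, x−12=l, q−12=e → etile; then reverse → elite.

elite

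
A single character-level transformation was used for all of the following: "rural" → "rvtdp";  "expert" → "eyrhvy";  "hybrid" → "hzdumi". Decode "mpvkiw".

In rural: r→r is +0, u→v is +1, r→t is +2, a→d is +3 — the shift increases by 1 each position. Each letter shifts forward by its position index (0, 1, 2, …) — the shift grows by one for each successive letter.
Reversing it on mpvkiw: m−0=m, p−1=o, v−2=t, k−3=h, i−4=e, w−5=r.

mother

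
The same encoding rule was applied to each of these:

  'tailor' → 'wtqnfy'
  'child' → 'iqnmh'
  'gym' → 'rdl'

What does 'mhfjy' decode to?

teach

The output letters match the input read backwards, each shifted +5: tailor reversed is roliat. Read the word backwards and shift each letter +5.
Undoing it on mhfjy: shift back: m−5=h, h−5=c, f−5=a, j−5=e, y−5=t → hcaet; then reverse → teach.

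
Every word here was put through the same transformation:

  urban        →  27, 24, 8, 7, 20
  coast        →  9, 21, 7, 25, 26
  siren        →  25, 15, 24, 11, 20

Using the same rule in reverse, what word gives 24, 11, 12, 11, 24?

u is letter #21 and maps to 27: an offset of 6. Each letter is replaced by its alphabet position (a=1..z=26) + 6.
Reversing it on 24, 11, 12, 11, 24: 24→(24−6)÷1=18=r, 11→(11−6)÷1=5=e, 12→(12−6)÷1=6=f, 11→(11−6)÷1=5=e, 24→(24−6)÷1=18=r.

refer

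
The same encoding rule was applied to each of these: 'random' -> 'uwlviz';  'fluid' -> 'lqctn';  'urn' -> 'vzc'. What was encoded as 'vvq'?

The output letters match the input read backwards, each shifted +8: random reversed is modnar. The word is reversed, then every letter is shifted forward by 8.
Reversing it on vvq: shift back: v−8=n, v−8=n, q−8=i → nni; then reverse → inn.

inn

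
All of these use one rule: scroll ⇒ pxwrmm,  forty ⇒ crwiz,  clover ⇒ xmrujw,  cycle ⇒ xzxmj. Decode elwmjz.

s(18)→p(15) and c(2)→x(23) fit y≡19x+11 (mod 26); the inverse of 19 mod 26 is 11. Each letter's alphabet position (a=0..z=25) is mapped through 19·x+11 mod 26 — an affine cipher.
Reversing it on elwmjz: e(4)→11·(4−11)≡1=b; l(11)→11·(11−11)≡0=a; w(22)→11·(22−11)≡17=r; m(12)→11·(12−11)≡11=l; j(9)→11·(9−11)≡4=e; z(25)→11·(25−11)≡24=y (all mod 26).

barley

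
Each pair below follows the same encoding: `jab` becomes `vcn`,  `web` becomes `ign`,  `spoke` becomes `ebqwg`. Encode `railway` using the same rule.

dckxick

The shift depends on letter class: consonant j→v is +12, but vowel a→c is +2. Vowels shift forward by 2 and consonants shift forward by 12.
Applying it to railway: r(cons)+12=d, a(vowel)+2=c, i(vowel)+2=k, l(cons)+12=x, w(cons)+12=i, a(vowel)+2=c, y(cons)+12=k.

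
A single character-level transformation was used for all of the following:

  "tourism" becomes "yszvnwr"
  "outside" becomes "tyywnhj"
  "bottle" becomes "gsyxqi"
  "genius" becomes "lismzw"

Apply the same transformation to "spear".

xtjew

The shifts repeat in a cycle of length 2: positions 0,1,… shift by +5, +4, then the pattern repeats.
For spear: s+5=x, p+4=t, e+5=j, a+4=e, r+5=w.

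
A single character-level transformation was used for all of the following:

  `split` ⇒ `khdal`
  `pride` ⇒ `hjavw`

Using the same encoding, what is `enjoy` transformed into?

Compare letters: s→k is +18, p→h is +18, l→d is +18 — a constant shift. Every letter moves 18 places later in the alphabet, wrapping around z→a.
Applying it to enjoy: e+18=w, n+18=f, j+18=b, o+18=g, y+18=q.

wfbgq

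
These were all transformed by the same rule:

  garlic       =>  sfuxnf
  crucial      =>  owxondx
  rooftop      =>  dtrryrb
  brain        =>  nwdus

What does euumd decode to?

Shifts by position in garlic: pos 0: g→s (+12), pos 1: a→f (+5), pos 2: r→u (+3), pos 3: l→x (+12), pos 4: i→n (+5), pos 5: c→f (+3) — repeating every 3. The shifts repeat in a cycle of length 3: positions 0,1,… shift by +12, +5, +3, then the pattern repeats.
Reversing it on euumd: e−12=s, u−5=p, u−3=r, m−12=a, d−5=y.

spray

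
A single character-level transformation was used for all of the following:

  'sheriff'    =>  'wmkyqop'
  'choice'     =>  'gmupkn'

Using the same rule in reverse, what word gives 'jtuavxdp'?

footnote

In sheriff: s→w is +4, h→m is +5, e→k is +6, r→y is +7 — the shift increases by 1 each position. Each letter shifts forward by (position + 4), i.e. 4, 5, 6, … — the shift grows by one for each successive letter.
Decoding jtuavxdp: j−4=f, t−5=o, u−6=o, a−7=t, v−8=n, x−9=o, d−10=t, p−11=e.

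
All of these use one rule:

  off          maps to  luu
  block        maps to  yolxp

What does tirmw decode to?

Each pair mirrors across the alphabet (o↔l, f↔u, f↔u): positions sum to 25. Each letter is replaced by its mirror in the alphabet: a↔z, b↔y, c↔x, and so on (the Atbash cipher).
Undoing it on tirmw: t↔g, i↔r, r↔i, m↔n, w↔d.

grind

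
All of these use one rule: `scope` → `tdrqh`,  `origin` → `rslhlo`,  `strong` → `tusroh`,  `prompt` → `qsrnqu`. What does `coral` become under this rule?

drsdm

The rule splits by letter class: vowels +3, consonants +1.
For coral: c(cons)+1=d, o(vowel)+3=r, r(cons)+1=s, a(vowel)+3=d, l(cons)+1=m.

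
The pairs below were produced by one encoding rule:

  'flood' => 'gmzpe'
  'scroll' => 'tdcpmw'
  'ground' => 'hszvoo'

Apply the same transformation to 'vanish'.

wbyjts

Shifts by position in flood: pos 0: f→g (+1), pos 1: l→m (+1), pos 2: o→z (+11), pos 3: o→p (+1), pos 4: d→e (+1) — repeating every 3. A repeating key of period 3 is used — shifts +1, +1, +11 over and over.
Applying it to vanish: v+1=w, a+1=b, n+11=y, i+1=j, s+1=t, h+11=s.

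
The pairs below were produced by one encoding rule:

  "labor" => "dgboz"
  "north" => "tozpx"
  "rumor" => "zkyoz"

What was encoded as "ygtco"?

l(11)→d(3) and a(0)→g(6) fit y≡21x+6 (mod 26); the inverse of 21 mod 26 is 5. This is an affine cipher: with a=0,…,z=25, each position x becomes (21x+6) mod 26.
Undoing it on ygtco: y(24)→5·(24−6)≡12=m; g(6)→5·(6−6)≡0=a; t(19)→5·(19−6)≡13=n; c(2)→5·(2−6)≡6=g; o(14)→5·(14−6)≡14=o (all mod 26).

mango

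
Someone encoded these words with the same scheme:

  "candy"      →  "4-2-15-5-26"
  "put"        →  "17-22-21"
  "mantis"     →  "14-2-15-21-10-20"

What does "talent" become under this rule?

21-2-13-6-15-21

c is letter #3 and maps to 4: an offset of 1. The number is (letter's place in the alphabet, a=1) + 1.
On talent: t=20→21, a=1→2, l=12→13, e=5→6, n=14→15, t=20→21.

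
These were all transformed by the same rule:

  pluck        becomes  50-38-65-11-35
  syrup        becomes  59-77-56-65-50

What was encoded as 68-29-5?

p(#16)→50 and l(#12)→38: differences scale by 3, so n = 3·pos + 2. The formula is n = 3×(alphabet index, a=1) + 2.
Reversing it on 68-29-5: 68→(68−2)÷3=22=v, 29→(29−2)÷3=9=i, 5→(5−2)÷3=1=a.

via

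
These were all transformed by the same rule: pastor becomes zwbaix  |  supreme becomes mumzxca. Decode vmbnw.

often

Read the word backwards and shift each letter +8.
Decoding vmbnw: shift back: v−8=n, m−8=e, b−8=t, n−8=f, w−8=o → netfo; then reverse → often.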